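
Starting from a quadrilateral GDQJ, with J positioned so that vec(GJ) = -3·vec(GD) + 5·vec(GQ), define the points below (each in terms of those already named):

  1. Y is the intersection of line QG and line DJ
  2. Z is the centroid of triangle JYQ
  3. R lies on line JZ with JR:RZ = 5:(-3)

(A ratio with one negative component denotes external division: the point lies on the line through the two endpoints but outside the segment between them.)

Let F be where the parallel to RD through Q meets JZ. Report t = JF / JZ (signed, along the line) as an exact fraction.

Work in coordinates with G = (0, 0), D = (1, 0), Q = (0, 1), J = (-3, 5).
1. Y is the intersection of line QG and line DJ ⇒ Y = (0, 5/4)
2. Z is the centroid of triangle JYQ ⇒ Z = (-1, 29/12)
3. R lies on line JZ with JR:RZ = 5:(-3) ⇒ R = (2, -35/24)
through Q parallel to RD: direction (-1, 35/24); meets JZ at F = (-3/4, 67/32)
F = J + t·(Z−J) with t = 9/8

t = 9/8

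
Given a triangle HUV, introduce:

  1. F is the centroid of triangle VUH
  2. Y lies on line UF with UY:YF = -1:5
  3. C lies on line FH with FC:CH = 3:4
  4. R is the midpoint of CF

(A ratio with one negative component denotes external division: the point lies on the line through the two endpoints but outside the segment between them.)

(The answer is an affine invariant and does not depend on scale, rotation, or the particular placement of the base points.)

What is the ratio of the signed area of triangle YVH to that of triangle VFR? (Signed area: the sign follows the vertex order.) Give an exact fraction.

[YVH]:[VFR] = -49/3

Set H = (0, 0), U = (1, 0), V = (0, 1); any affine frame gives the same invariant.
1. F is the centroid of triangle VUH ⇒ F = (1/3, 1/3)
2. Y lies on line UF with UY:YF = -1:5 ⇒ Y = (7/6, -1/12)
3. C lies on line FH with FC:CH = 3:4 ⇒ C = (4/21, 4/21)
4. R is the midpoint of CF ⇒ R = (11/42, 11/42)
2·[YVH] = 7/6, 2·[VFR] = -1/14
[YVH]:[VFR] = 7/6:-1/14 = -49/3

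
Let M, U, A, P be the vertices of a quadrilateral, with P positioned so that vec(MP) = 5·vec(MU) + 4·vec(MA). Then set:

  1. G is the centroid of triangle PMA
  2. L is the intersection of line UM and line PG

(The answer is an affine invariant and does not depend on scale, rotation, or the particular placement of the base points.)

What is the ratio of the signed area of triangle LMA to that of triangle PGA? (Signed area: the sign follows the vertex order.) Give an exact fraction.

Choose coordinates M = (0, 0), U = (1, 0), A = (0, 1), P = (5, 4).
1. G is the centroid of triangle PMA ⇒ G = (5/3, 5/3)
2. L is the intersection of line UM and line PG ⇒ L = (-5/7, 0)
2·[LMA] = 5/7, 2·[PGA] = -5/3
[LMA]:[PGA] = 5/7:-5/3 = -3/7

[LMA]:[PGA] = -3/7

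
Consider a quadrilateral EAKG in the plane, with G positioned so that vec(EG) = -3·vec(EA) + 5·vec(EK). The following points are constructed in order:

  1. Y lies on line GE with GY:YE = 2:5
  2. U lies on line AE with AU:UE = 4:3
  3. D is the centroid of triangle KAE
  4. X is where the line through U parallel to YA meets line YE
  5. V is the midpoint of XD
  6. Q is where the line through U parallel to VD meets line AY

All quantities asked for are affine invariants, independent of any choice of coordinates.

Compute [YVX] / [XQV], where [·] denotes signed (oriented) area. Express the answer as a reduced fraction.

[YVX]:[XQV] = -140/39

Choose coordinates E = (0, 0), A = (1, 0), K = (0, 1), G = (-3, 5).
1. Y lies on line GE with GY:YE = 2:5 ⇒ Y = (-15/7, 25/7)
2. U lies on line AE with AU:UE = 4:3 ⇒ U = (3/7, 0)
3. D is the centroid of triangle KAE ⇒ D = (1/3, 1/3)
4. X is where the line through U parallel to YA meets line YE ⇒ X = (-45/49, 75/49)
5. V is the midpoint of XD ⇒ V = (-43/147, 137/147)
6. Q is where the line through U parallel to VD meets line AY ⇒ Q = (2573/637, -2200/637)
2·[YVX] = -80/147, 2·[XQV] = 52/343
[YVX]:[XQV] = -80/147:52/343 = -140/39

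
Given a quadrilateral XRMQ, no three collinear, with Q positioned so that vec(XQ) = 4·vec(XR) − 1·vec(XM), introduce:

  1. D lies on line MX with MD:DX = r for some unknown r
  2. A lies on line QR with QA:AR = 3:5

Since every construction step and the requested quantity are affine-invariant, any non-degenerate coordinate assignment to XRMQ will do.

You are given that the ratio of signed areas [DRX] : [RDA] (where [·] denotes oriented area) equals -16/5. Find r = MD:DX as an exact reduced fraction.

Choose coordinates X = (0, 0), R = (1, 0), M = (0, 1), Q = (4, -1).
1. With MD:DX = r, write λ = r/(r+1) so D = M + λ·(X−M); D is affine-linear in λ
2. A lies on line QR with QA:AR = 3:5 ⇒ A = (23/8, -5/8)
Every point depending on D is an affine combination of D and λ-independent points, so each such coordinate is linear in λ; the λ² term in each signed area is a multiple of (X−M)×(X−M) = 0, so 2·[DRX] and 2·[RDA] are each linear in λ. Evaluating at λ=0 and λ=1:
  2·[DRX] = λ − 1,   2·[RDA] = 15/8·λ − 5/4
So [DRX]:[RDA] = (λ − 1) / (15/8·λ − 5/4). Setting this equal to -16/5:
  λ − 1 = -16/5·(15/8·λ − 5/4)  ⇒  λ = 5/7
Then r = λ/(1−λ) = (5/7)/(2/7) = 5/2. Check: with r = 5/2, D = (0, 2/7) and [DRX]:[RDA] = -16/5 as required.

r = 5/2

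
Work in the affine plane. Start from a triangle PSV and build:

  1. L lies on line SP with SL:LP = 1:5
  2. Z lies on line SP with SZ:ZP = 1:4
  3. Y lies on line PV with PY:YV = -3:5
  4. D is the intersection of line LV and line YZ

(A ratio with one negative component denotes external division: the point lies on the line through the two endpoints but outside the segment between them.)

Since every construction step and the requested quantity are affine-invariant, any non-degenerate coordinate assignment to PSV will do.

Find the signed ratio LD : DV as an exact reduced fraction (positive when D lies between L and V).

LD:DV = 1/40

Work in coordinates with P = (0, 0), S = (1, 0), V = (0, 1).
1. L lies on line SP with SL:LP = 1:5 ⇒ L = (5/6, 0)
2. Z lies on line SP with SZ:ZP = 1:4 ⇒ Z = (4/5, 0)
3. Y lies on line PV with PY:YV = -3:5 ⇒ Y = (0, -3/2)
4. D is the intersection of line LV and line YZ ⇒ D = (100/123, 1/41)
D = L + t·(V−L) with t = 1/41, so LD:DV = t:(1−t) = 1/41:40/41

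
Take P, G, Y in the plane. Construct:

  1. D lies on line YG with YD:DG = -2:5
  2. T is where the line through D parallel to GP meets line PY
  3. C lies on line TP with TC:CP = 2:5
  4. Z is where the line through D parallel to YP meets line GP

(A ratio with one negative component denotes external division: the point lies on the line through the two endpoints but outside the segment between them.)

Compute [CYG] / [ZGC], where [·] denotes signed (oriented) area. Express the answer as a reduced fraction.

[CYG]:[ZGC] = 12/125

Choose coordinates P = (0, 0), G = (1, 0), Y = (0, 1).
1. D lies on line YG with YD:DG = -2:5 ⇒ D = (-2/3, 5/3)
2. T is where the line through D parallel to GP meets line PY ⇒ T = (0, 5/3)
3. C lies on line TP with TC:CP = 2:5 ⇒ C = (0, 25/21)
4. Z is where the line through D parallel to YP meets line GP ⇒ Z = (-2/3, 0)
2·[CYG] = 4/21, 2·[ZGC] = 125/63
[CYG]:[ZGC] = 4/21:125/63 = 12/125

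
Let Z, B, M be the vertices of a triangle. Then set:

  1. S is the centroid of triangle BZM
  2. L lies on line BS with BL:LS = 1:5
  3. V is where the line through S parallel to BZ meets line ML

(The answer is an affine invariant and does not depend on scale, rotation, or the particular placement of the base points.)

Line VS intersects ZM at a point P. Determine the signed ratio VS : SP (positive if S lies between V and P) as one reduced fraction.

VS:SP = 15/17

Set Z = (0, 0), B = (1, 0), M = (0, 1); any affine frame gives the same invariant.
1. S is the centroid of triangle BZM ⇒ S = (1/3, 1/3)
2. L lies on line BS with BL:LS = 1:5 ⇒ L = (8/9, 1/18)
3. V is where the line through S parallel to BZ meets line ML ⇒ V = (32/51, 1/3)
line VS meets ZM at P = (0, 1/3)
S = V + t·(P−V) with t = 15/32, so VS:SP = 15/32:17/32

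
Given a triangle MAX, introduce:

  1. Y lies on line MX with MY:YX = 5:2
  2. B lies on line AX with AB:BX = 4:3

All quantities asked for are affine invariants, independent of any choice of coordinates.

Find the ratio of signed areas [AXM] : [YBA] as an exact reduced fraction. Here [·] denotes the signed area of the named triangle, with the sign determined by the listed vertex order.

[AXM]:[YBA] = -49/8

Set M = (0, 0), A = (1, 0), X = (0, 1); any affine frame gives the same invariant.
1. Y lies on line MX with MY:YX = 5:2 ⇒ Y = (0, 5/7)
2. B lies on line AX with AB:BX = 4:3 ⇒ B = (3/7, 4/7)
2·[AXM] = 1, 2·[YBA] = -8/49
[AXM]:[YBA] = 1:-8/49 = -49/8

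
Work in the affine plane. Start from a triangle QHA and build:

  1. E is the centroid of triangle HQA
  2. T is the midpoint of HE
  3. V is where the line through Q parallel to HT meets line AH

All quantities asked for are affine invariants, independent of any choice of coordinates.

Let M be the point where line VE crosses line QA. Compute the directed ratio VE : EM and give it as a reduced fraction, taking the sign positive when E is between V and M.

VE:EM = 5

Work in coordinates with Q = (0, 0), H = (1, 0), A = (0, 1).
1. E is the centroid of triangle HQA ⇒ E = (1/3, 1/3)
2. T is the midpoint of HE ⇒ T = (2/3, 1/6)
3. V is where the line through Q parallel to HT meets line AH ⇒ V = (2, -1)
line VE meets QA at M = (0, 3/5)
E = V + t·(M−V) with t = 5/6, so VE:EM = 5/6:1/6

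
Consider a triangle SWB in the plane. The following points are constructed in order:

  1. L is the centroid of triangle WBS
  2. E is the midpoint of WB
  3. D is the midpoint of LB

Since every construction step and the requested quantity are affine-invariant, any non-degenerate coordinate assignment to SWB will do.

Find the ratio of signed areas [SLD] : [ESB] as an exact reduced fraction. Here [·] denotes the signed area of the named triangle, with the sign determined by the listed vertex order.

Set S = (0, 0), W = (1, 0), B = (0, 1); any affine frame gives the same invariant.
1. L is the centroid of triangle WBS ⇒ L = (1/3, 1/3)
2. E is the midpoint of WB ⇒ E = (1/2, 1/2)
3. D is the midpoint of LB ⇒ D = (1/6, 2/3)
2·[SLD] = 1/6, 2·[ESB] = -1/2
[SLD]:[ESB] = 1/6:-1/2 = -1/3

[SLD]:[ESB] = -1/3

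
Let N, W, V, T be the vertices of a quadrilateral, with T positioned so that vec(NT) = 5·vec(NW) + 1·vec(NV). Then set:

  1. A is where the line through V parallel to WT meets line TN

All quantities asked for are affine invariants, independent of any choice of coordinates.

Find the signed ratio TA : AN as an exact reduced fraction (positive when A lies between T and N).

TA:AN = -5/4

Assign N = (0, 0), W = (1, 0), V = (0, 1), T = (5, 1) — the answer is frame-independent, so this choice is without loss of generality.
1. A is where the line through V parallel to WT meets line TN ⇒ A = (-20, -4)
A = T + t·(N−T) with t = 5, so TA:AN = t:(1−t) = 5:-4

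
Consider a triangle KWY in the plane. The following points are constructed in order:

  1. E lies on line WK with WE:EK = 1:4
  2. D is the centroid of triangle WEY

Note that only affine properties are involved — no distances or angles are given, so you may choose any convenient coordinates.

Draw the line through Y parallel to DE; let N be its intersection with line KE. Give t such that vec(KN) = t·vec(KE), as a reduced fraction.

t = 3/4

Work in coordinates with K = (0, 0), W = (1, 0), Y = (0, 1).
1. E lies on line WK with WE:EK = 1:4 ⇒ E = (4/5, 0)
2. D is the centroid of triangle WEY ⇒ D = (3/5, 1/3)
through Y parallel to DE: direction (1/5, -1/3); meets KE at N = (3/5, 0)
N = K + t·(E−K) with t = 3/4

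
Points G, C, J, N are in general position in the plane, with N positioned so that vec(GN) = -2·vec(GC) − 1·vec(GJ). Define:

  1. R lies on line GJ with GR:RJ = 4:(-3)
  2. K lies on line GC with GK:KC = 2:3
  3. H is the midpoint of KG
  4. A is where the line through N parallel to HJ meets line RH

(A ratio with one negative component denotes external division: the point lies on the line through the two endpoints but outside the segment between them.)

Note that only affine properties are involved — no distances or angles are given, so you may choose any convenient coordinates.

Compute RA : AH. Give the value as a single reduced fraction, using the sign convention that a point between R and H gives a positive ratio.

RA:AH = -5/4

Choose coordinates G = (0, 0), C = (1, 0), J = (0, 1), N = (-2, -1).
1. R lies on line GJ with GR:RJ = 4:(-3) ⇒ R = (0, 4)
2. K lies on line GC with GK:KC = 2:3 ⇒ K = (2/5, 0)
3. H is the midpoint of KG ⇒ H = (1/5, 0)
4. A is where the line through N parallel to HJ meets line RH ⇒ A = (1, -16)
A = R + t·(H−R) with t = 5, so RA:AH = t:(1−t) = 5:-4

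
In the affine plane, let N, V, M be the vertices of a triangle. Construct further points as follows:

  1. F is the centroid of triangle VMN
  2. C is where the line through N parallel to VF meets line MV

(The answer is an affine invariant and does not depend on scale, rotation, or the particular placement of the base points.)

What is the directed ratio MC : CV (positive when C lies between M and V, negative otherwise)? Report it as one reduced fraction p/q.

Work in coordinates with N = (0, 0), V = (1, 0), M = (0, 1).
1. F is the centroid of triangle VMN ⇒ F = (1/3, 1/3)
2. C is where the line through N parallel to VF meets line MV ⇒ C = (2, -1)
C = M + t·(V−M) with t = 2, so MC:CV = t:(1−t) = 2:-1

MC:CV = -2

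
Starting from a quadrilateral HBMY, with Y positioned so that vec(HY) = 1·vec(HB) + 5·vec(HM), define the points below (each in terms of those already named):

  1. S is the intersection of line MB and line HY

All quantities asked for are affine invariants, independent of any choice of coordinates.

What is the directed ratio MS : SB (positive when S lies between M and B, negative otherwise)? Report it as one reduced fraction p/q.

Work in coordinates with H = (0, 0), B = (1, 0), M = (0, 1), Y = (1, 5).
1. S is the intersection of line MB and line HY ⇒ S = (1/6, 5/6)
S = M + t·(B−M) with t = 1/6, so MS:SB = t:(1−t) = 1/6:5/6

MS:SB = 1/5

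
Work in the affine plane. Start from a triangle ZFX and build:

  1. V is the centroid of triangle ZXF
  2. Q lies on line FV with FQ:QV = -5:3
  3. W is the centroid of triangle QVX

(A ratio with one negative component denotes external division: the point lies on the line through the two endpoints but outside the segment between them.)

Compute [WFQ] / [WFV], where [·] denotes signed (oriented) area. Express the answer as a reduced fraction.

Assign Z = (0, 0), F = (1, 0), X = (0, 1) — the answer is frame-independent, so this choice is without loss of generality.
1. V is the centroid of triangle ZXF ⇒ V = (1/3, 1/3)
2. Q lies on line FV with FQ:QV = -5:3 ⇒ Q = (-2/3, 5/6)
3. W is the centroid of triangle QVX ⇒ W = (-1/9, 13/18)
2·[WFQ] = -5/18, 2·[WFV] = -1/9
[WFQ]:[WFV] = -5/18:-1/9 = 5/2

[WFQ]:[WFV] = 5/2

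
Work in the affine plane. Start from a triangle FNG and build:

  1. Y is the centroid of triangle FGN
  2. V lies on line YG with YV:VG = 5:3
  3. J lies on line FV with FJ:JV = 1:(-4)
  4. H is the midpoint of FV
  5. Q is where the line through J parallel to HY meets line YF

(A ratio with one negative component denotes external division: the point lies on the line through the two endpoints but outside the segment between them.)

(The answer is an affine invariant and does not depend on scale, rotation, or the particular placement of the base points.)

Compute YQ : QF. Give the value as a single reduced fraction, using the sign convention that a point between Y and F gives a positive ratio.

Set F = (0, 0), N = (1, 0), G = (0, 1); any affine frame gives the same invariant.
1. Y is the centroid of triangle FGN ⇒ Y = (1/3, 1/3)
2. V lies on line YG with YV:VG = 5:3 ⇒ V = (1/8, 3/4)
3. J lies on line FV with FJ:JV = 1:(-4) ⇒ J = (-1/24, -1/4)
4. H is the midpoint of FV ⇒ H = (1/16, 3/8)
5. Q is where the line through J parallel to HY meets line YF ⇒ Q = (-2/9, -2/9)
Q = Y + t·(F−Y) with t = 5/3, so YQ:QF = t:(1−t) = 5/3:-2/3

YQ:QF = -5/2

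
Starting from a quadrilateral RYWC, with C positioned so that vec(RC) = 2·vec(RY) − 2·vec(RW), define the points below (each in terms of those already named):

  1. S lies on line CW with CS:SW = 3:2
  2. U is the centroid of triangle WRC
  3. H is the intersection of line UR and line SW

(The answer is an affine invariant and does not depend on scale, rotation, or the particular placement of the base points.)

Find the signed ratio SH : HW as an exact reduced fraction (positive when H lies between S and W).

Work in coordinates with R = (0, 0), Y = (1, 0), W = (0, 1), C = (2, -2).
1. S lies on line CW with CS:SW = 3:2 ⇒ S = (4/5, -1/5)
2. U is the centroid of triangle WRC ⇒ U = (2/3, -1/3)
3. H is the intersection of line UR and line SW ⇒ H = (1, -1/2)
H = S + t·(W−S) with t = -1/4, so SH:HW = t:(1−t) = -1/4:5/4

SH:HW = -1/5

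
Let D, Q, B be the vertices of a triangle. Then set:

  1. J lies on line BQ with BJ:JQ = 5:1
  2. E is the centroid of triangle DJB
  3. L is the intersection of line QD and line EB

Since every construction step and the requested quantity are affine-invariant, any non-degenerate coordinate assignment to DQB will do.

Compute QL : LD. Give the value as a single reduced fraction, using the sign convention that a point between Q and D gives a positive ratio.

QL:LD = 6/5

Choose coordinates D = (0, 0), Q = (1, 0), B = (0, 1).
1. J lies on line BQ with BJ:JQ = 5:1 ⇒ J = (5/6, 1/6)
2. E is the centroid of triangle DJB ⇒ E = (5/18, 7/18)
3. L is the intersection of line QD and line EB ⇒ L = (5/11, 0)
L = Q + t·(D−Q) with t = 6/11, so QL:LD = t:(1−t) = 6/11:5/11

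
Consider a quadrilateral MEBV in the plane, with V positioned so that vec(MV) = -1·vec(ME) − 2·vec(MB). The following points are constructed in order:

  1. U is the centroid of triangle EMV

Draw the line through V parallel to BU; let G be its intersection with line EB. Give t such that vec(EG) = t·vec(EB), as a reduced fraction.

t = 2

Set M = (0, 0), E = (1, 0), B = (0, 1), V = (-1, -2); any affine frame gives the same invariant.
1. U is the centroid of triangle EMV ⇒ U = (0, -2/3)
through V parallel to BU: direction (0, -5/3); meets EB at G = (-1, 2)
G = E + t·(B−E) with t = 2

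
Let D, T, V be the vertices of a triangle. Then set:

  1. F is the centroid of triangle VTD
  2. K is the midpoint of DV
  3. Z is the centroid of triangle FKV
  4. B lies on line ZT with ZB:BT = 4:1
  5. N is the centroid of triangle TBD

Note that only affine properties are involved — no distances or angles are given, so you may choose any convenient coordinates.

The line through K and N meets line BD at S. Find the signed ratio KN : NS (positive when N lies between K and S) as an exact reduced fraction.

KN:NS = -122/11

Choose coordinates D = (0, 0), T = (1, 0), V = (0, 1).
1. F is the centroid of triangle VTD ⇒ F = (1/3, 1/3)
2. K is the midpoint of DV ⇒ K = (0, 1/2)
3. Z is the centroid of triangle FKV ⇒ Z = (1/9, 11/18)
4. B lies on line ZT with ZB:BT = 4:1 ⇒ B = (37/45, 11/90)
5. N is the centroid of triangle TBD ⇒ N = (82/135, 11/270)
line KN meets BD at S = (1517/2745, 451/5490)
N = K + t·(S−K) with t = 122/111, so KN:NS = 122/111:-11/111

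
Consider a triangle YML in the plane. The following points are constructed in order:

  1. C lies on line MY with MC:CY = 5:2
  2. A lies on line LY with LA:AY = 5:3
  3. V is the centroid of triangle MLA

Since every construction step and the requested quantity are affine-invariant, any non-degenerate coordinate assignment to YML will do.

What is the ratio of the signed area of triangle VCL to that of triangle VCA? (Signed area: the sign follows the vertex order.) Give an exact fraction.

[VCL]:[VCA] = 6/5

Set Y = (0, 0), M = (1, 0), L = (0, 1); any affine frame gives the same invariant.
1. C lies on line MY with MC:CY = 5:2 ⇒ C = (2/7, 0)
2. A lies on line LY with LA:AY = 5:3 ⇒ A = (0, 3/8)
3. V is the centroid of triangle MLA ⇒ V = (1/3, 11/24)
2·[VCL] = -5/28, 2·[VCA] = -25/168
[VCL]:[VCA] = -5/28:-25/168 = 6/5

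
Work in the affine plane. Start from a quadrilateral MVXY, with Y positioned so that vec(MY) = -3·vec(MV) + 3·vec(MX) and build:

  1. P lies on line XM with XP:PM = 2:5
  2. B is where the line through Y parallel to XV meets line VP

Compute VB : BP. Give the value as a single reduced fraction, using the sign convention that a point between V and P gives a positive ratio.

Choose coordinates M = (0, 0), V = (1, 0), X = (0, 1), Y = (-3, 3).
1. P lies on line XM with XP:PM = 2:5 ⇒ P = (0, 5/7)
2. B is where the line through Y parallel to XV meets line VP ⇒ B = (-5/2, 5/2)
B = V + t·(P−V) with t = 7/2, so VB:BP = t:(1−t) = 7/2:-5/2

VB:BP = -7/5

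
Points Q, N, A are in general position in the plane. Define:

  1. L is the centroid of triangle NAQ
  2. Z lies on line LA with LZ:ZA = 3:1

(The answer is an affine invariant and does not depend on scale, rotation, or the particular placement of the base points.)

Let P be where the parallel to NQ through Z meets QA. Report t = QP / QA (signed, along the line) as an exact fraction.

Assign Q = (0, 0), N = (1, 0), A = (0, 1) — the answer is frame-independent, so this choice is without loss of generality.
1. L is the centroid of triangle NAQ ⇒ L = (1/3, 1/3)
2. Z lies on line LA with LZ:ZA = 3:1 ⇒ Z = (1/12, 5/6)
through Z parallel to NQ: direction (-1, 0); meets QA at P = (0, 5/6)
P = Q + t·(A−Q) with t = 5/6

t = 5/6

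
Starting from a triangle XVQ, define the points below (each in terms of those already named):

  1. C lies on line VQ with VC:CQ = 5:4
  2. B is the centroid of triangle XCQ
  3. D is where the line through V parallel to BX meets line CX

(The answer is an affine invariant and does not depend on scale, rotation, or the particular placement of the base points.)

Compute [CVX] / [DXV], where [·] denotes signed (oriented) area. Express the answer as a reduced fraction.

[CVX]:[DXV] = -2/7

Set X = (0, 0), V = (1, 0), Q = (0, 1); any affine frame gives the same invariant.
1. C lies on line VQ with VC:CQ = 5:4 ⇒ C = (4/9, 5/9)
2. B is the centroid of triangle XCQ ⇒ B = (4/27, 14/27)
3. D is where the line through V parallel to BX meets line CX ⇒ D = (14/9, 35/18)
2·[CVX] = -5/9, 2·[DXV] = 35/18
[CVX]:[DXV] = -5/9:35/18 = -2/7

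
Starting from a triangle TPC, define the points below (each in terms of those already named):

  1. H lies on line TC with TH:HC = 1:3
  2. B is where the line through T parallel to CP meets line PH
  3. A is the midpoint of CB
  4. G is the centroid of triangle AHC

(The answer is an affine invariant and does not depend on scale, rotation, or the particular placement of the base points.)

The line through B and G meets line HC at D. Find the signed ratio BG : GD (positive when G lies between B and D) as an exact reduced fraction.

BG:GD = 5

Work in coordinates with T = (0, 0), P = (1, 0), C = (0, 1).
1. H lies on line TC with TH:HC = 1:3 ⇒ H = (0, 1/4)
2. B is where the line through T parallel to CP meets line PH ⇒ B = (-1/3, 1/3)
3. A is the midpoint of CB ⇒ A = (-1/6, 2/3)
4. G is the centroid of triangle AHC ⇒ G = (-1/18, 23/36)
line BG meets HC at D = (0, 7/10)
G = B + t·(D−B) with t = 5/6, so BG:GD = 5/6:1/6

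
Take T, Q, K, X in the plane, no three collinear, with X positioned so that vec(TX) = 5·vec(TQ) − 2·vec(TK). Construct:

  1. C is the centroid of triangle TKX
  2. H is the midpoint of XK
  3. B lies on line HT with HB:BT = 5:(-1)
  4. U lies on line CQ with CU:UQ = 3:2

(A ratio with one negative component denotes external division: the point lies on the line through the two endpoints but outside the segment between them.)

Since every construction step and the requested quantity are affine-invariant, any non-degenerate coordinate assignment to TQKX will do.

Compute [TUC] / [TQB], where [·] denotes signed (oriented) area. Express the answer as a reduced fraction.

[TUC]:[TQB] = -8/5

Work in coordinates with T = (0, 0), Q = (1, 0), K = (0, 1), X = (5, -2).
1. C is the centroid of triangle TKX ⇒ C = (5/3, -1/3)
2. H is the midpoint of XK ⇒ H = (5/2, -1/2)
3. B lies on line HT with HB:BT = 5:(-1) ⇒ B = (-5/8, 1/8)
4. U lies on line CQ with CU:UQ = 3:2 ⇒ U = (19/15, -2/15)
2·[TUC] = -1/5, 2·[TQB] = 1/8
[TUC]:[TQB] = -1/5:1/8 = -8/5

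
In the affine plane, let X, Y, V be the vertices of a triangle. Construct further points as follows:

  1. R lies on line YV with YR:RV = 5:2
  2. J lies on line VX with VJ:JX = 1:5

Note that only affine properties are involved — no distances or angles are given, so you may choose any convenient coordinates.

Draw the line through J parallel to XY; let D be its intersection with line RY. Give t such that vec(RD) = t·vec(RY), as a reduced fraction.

Choose coordinates X = (0, 0), Y = (1, 0), V = (0, 1).
1. R lies on line YV with YR:RV = 5:2 ⇒ R = (2/7, 5/7)
2. J lies on line VX with VJ:JX = 1:5 ⇒ J = (0, 5/6)
through J parallel to XY: direction (1, 0); meets RY at D = (1/6, 5/6)
D = R + t·(Y−R) with t = -1/6

t = -1/6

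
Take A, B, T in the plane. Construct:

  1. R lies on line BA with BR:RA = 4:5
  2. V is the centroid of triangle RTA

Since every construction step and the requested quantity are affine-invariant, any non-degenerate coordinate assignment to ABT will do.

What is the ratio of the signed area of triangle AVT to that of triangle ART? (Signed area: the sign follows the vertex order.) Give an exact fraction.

Assign A = (0, 0), B = (1, 0), T = (0, 1) — the answer is frame-independent, so this choice is without loss of generality.
1. R lies on line BA with BR:RA = 4:5 ⇒ R = (5/9, 0)
2. V is the centroid of triangle RTA ⇒ V = (5/27, 1/3)
2·[AVT] = 5/27, 2·[ART] = 5/9
[AVT]:[ART] = 5/27:5/9 = 1/3

[AVT]:[ART] = 1/3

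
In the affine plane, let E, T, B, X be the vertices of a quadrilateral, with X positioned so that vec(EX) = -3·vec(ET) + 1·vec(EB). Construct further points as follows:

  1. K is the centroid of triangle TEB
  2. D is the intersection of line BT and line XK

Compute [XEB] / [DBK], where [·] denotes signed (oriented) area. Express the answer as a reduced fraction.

[XEB]:[DBK] = 12

Work in coordinates with E = (0, 0), T = (1, 0), B = (0, 1), X = (-3, 1).
1. K is the centroid of triangle TEB ⇒ K = (1/3, 1/3)
2. D is the intersection of line BT and line XK ⇒ D = (3/4, 1/4)
2·[XEB] = 3, 2·[DBK] = 1/4
[XEB]:[DBK] = 3:1/4 = 12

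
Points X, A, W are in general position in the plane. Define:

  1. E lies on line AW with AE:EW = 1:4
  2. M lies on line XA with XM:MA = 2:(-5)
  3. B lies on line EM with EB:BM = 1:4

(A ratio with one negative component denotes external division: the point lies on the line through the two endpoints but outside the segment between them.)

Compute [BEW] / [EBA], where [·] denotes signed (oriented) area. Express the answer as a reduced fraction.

[BEW]:[EBA] = 4

Work in coordinates with X = (0, 0), A = (1, 0), W = (0, 1).
1. E lies on line AW with AE:EW = 1:4 ⇒ E = (4/5, 1/5)
2. M lies on line XA with XM:MA = 2:(-5) ⇒ M = (-2/3, 0)
3. B lies on line EM with EB:BM = 1:4 ⇒ B = (38/75, 4/25)
2·[BEW] = 4/15, 2·[EBA] = 1/15
[BEW]:[EBA] = 4/15:1/15 = 4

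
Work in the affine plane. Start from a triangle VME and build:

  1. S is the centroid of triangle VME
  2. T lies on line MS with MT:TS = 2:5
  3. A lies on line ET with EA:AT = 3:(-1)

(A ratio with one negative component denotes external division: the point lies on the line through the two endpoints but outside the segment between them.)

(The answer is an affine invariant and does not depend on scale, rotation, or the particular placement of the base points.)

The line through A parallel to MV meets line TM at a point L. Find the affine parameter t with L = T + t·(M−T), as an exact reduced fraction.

Assign V = (0, 0), M = (1, 0), E = (0, 1) — the answer is frame-independent, so this choice is without loss of generality.
1. S is the centroid of triangle VME ⇒ S = (1/3, 1/3)
2. T lies on line MS with MT:TS = 2:5 ⇒ T = (17/21, 2/21)
3. A lies on line ET with EA:AT = 3:(-1) ⇒ A = (17/14, -5/14)
through A parallel to MV: direction (-1, 0); meets TM at L = (12/7, -5/14)
L = T + t·(M−T) with t = 19/4

t = 19/4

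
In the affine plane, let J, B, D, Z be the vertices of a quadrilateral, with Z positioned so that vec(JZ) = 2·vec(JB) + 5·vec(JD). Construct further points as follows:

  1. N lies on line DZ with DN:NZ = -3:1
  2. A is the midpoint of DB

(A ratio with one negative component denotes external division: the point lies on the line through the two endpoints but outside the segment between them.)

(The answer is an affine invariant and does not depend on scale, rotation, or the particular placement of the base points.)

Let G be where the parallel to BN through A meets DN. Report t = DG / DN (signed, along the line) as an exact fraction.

Set J = (0, 0), B = (1, 0), D = (0, 1), Z = (2, 5); any affine frame gives the same invariant.
1. N lies on line DZ with DN:NZ = -3:1 ⇒ N = (3, 7)
2. A is the midpoint of DB ⇒ A = (1/2, 1/2)
through A parallel to BN: direction (2, 7); meets DN at G = (3/2, 4)
G = D + t·(N−D) with t = 1/2

t = 1/2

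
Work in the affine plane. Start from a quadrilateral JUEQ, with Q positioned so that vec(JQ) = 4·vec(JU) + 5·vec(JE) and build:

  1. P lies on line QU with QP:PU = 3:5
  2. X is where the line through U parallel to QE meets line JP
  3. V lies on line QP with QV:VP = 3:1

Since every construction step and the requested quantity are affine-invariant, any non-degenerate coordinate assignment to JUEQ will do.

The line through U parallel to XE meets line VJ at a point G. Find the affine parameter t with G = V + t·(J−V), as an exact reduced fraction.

Set J = (0, 0), U = (1, 0), E = (0, 1), Q = (4, 5); any affine frame gives the same invariant.
1. P lies on line QU with QP:PU = 3:5 ⇒ P = (23/8, 25/8)
2. X is where the line through U parallel to QE meets line JP ⇒ X = (-23/2, -25/2)
3. V lies on line QP with QV:VP = 3:1 ⇒ V = (101/32, 115/32)
through U parallel to XE: direction (23/2, 27/2); meets VJ at G = (2727/82, 3105/82)
G = V + t·(J−V) with t = -391/41

t = -391/41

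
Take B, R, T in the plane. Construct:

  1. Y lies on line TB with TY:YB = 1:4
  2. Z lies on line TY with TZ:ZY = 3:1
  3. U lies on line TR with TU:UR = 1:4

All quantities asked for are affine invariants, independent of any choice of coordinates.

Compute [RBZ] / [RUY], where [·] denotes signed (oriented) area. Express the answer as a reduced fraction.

[RBZ]:[RUY] = -85/16

Work in coordinates with B = (0, 0), R = (1, 0), T = (0, 1).
1. Y lies on line TB with TY:YB = 1:4 ⇒ Y = (0, 4/5)
2. Z lies on line TY with TZ:ZY = 3:1 ⇒ Z = (0, 17/20)
3. U lies on line TR with TU:UR = 1:4 ⇒ U = (1/5, 4/5)
2·[RBZ] = -17/20, 2·[RUY] = 4/25
[RBZ]:[RUY] = -17/20:4/25 = -85/16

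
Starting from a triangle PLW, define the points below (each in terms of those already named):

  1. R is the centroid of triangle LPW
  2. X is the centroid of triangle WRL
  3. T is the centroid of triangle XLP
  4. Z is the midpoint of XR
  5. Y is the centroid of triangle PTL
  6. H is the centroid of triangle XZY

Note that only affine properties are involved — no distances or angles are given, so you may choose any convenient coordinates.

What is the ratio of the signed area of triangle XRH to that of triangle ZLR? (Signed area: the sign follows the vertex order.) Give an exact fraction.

[XRH]:[ZLR] = -8/27

Set P = (0, 0), L = (1, 0), W = (0, 1); any affine frame gives the same invariant.
1. R is the centroid of triangle LPW ⇒ R = (1/3, 1/3)
2. X is the centroid of triangle WRL ⇒ X = (4/9, 4/9)
3. T is the centroid of triangle XLP ⇒ T = (13/27, 4/27)
4. Z is the midpoint of XR ⇒ Z = (7/18, 7/18)
5. Y is the centroid of triangle PTL ⇒ Y = (40/81, 4/81)
6. H is the centroid of triangle XZY ⇒ H = (215/486, 143/486)
2·[XRH] = 4/243, 2·[ZLR] = -1/18
[XRH]:[ZLR] = 4/243:-1/18 = -8/27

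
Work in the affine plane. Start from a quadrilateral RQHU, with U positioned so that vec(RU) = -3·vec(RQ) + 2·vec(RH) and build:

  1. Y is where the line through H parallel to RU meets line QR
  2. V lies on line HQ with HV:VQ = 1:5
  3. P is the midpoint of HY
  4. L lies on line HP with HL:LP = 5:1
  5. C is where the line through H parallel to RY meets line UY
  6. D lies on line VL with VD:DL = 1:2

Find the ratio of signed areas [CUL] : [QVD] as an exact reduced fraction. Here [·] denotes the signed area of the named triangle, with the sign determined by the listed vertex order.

Set R = (0, 0), Q = (1, 0), H = (0, 1), U = (-3, 2); any affine frame gives the same invariant.
1. Y is where the line through H parallel to RU meets line QR ⇒ Y = (3/2, 0)
2. V lies on line HQ with HV:VQ = 1:5 ⇒ V = (1/6, 5/6)
3. P is the midpoint of HY ⇒ P = (3/4, 1/2)
4. L lies on line HP with HL:LP = 5:1 ⇒ L = (5/8, 7/12)
5. C is where the line through H parallel to RY meets line UY ⇒ C = (-3/4, 1)
6. D lies on line VL with VD:DL = 1:2 ⇒ D = (23/72, 3/4)
2·[CUL] = -7/16, 2·[QVD] = -25/432
[CUL]:[QVD] = -7/16:-25/432 = 189/25

[CUL]:[QVD] = 189/25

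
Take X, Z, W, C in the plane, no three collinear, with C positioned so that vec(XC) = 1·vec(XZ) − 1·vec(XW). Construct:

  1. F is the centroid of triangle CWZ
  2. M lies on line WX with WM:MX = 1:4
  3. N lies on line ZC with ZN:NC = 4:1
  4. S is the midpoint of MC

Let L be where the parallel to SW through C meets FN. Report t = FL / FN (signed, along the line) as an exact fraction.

Assign X = (0, 0), Z = (1, 0), W = (0, 1), C = (1, -1) — the answer is frame-independent, so this choice is without loss of generality.
1. F is the centroid of triangle CWZ ⇒ F = (2/3, 0)
2. M lies on line WX with WM:MX = 1:4 ⇒ M = (0, 4/5)
3. N lies on line ZC with ZN:NC = 4:1 ⇒ N = (1, -4/5)
4. S is the midpoint of MC ⇒ S = (1/2, -1/10)
through C parallel to SW: direction (-1/2, 11/10); meets FN at L = (2, -16/5)
L = F + t·(N−F) with t = 4

t = 4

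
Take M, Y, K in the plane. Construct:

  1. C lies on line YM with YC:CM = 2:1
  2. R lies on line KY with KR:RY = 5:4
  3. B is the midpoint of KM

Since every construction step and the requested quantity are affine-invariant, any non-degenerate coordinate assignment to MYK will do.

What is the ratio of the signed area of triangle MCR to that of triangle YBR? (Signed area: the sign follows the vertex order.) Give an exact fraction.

[MCR]:[YBR] = -2/3

Assign M = (0, 0), Y = (1, 0), K = (0, 1) — the answer is frame-independent, so this choice is without loss of generality.
1. C lies on line YM with YC:CM = 2:1 ⇒ C = (1/3, 0)
2. R lies on line KY with KR:RY = 5:4 ⇒ R = (5/9, 4/9)
3. B is the midpoint of KM ⇒ B = (0, 1/2)
2·[MCR] = 4/27, 2·[YBR] = -2/9
[MCR]:[YBR] = 4/27:-2/9 = -2/3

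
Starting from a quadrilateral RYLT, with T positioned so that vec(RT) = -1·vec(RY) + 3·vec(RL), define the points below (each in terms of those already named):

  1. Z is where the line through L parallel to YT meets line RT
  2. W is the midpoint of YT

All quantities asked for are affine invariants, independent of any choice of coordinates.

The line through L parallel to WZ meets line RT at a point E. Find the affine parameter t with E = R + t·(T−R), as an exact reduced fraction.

t = 4/9

Choose coordinates R = (0, 0), Y = (1, 0), L = (0, 1), T = (-1, 3).
1. Z is where the line through L parallel to YT meets line RT ⇒ Z = (-2/3, 2)
2. W is the midpoint of YT ⇒ W = (0, 3/2)
through L parallel to WZ: direction (-2/3, 1/2); meets RT at E = (-4/9, 4/3)
E = R + t·(T−R) with t = 4/9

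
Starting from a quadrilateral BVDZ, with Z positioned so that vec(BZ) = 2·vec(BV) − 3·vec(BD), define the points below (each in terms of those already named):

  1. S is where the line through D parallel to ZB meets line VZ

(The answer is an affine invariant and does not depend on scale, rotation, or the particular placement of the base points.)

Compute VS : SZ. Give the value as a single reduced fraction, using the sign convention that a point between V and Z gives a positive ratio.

Set B = (0, 0), V = (1, 0), D = (0, 1), Z = (2, -3); any affine frame gives the same invariant.
1. S is where the line through D parallel to ZB meets line VZ ⇒ S = (4/3, -1)
S = V + t·(Z−V) with t = 1/3, so VS:SZ = t:(1−t) = 1/3:2/3

VS:SZ = 1/2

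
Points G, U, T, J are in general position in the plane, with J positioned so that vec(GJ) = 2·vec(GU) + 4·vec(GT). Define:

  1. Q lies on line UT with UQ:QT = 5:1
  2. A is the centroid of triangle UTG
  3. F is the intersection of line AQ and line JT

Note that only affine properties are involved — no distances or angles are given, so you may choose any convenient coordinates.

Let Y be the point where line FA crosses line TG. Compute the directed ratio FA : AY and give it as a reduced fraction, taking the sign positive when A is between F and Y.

Set G = (0, 0), U = (1, 0), T = (0, 1), J = (2, 4); any affine frame gives the same invariant.
1. Q lies on line UT with UQ:QT = 5:1 ⇒ Q = (1/6, 5/6)
2. A is the centroid of triangle UTG ⇒ A = (1/3, 1/3)
3. F is the intersection of line AQ and line JT ⇒ F = (2/27, 10/9)
line FA meets TG at Y = (0, 4/3)
A = F + t·(Y−F) with t = -7/2, so FA:AY = -7/2:9/2

FA:AY = -7/9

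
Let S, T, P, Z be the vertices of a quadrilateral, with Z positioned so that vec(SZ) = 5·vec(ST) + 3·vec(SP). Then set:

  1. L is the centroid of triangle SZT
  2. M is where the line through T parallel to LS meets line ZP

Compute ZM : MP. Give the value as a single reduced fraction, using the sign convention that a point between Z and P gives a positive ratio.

Choose coordinates S = (0, 0), T = (1, 0), P = (0, 1), Z = (5, 3).
1. L is the centroid of triangle SZT ⇒ L = (2, 1)
2. M is where the line through T parallel to LS meets line ZP ⇒ M = (15, 7)
M = Z + t·(P−Z) with t = -2, so ZM:MP = t:(1−t) = -2:3

ZM:MP = -2/3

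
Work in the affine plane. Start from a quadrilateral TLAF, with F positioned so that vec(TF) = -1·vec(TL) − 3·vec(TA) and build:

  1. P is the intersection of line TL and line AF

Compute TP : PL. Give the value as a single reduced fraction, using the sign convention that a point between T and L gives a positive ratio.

Choose coordinates T = (0, 0), L = (1, 0), A = (0, 1), F = (-1, -3).
1. P is the intersection of line TL and line AF ⇒ P = (-1/4, 0)
P = T + t·(L−T) with t = -1/4, so TP:PL = t:(1−t) = -1/4:5/4

TP:PL = -1/5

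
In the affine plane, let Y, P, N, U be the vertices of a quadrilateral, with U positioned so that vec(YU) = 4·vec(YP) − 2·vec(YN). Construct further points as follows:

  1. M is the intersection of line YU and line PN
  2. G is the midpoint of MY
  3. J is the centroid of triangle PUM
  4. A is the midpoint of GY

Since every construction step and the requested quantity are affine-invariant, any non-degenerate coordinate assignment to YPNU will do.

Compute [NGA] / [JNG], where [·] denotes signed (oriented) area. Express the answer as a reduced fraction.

Work in coordinates with Y = (0, 0), P = (1, 0), N = (0, 1), U = (4, -2).
1. M is the intersection of line YU and line PN ⇒ M = (2, -1)
2. G is the midpoint of MY ⇒ G = (1, -1/2)
3. J is the centroid of triangle PUM ⇒ J = (7/3, -1)
4. A is the midpoint of GY ⇒ A = (1/2, -1/4)
2·[NGA] = -1/2, 2·[JNG] = 3/2
[NGA]:[JNG] = -1/2:3/2 = -1/3

[NGA]:[JNG] = -1/3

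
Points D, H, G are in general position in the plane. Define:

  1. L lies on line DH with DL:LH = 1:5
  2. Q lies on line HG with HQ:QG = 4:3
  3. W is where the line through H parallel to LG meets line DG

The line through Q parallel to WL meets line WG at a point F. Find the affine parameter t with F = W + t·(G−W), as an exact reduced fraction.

t = -2

Assign D = (0, 0), H = (1, 0), G = (0, 1) — the answer is frame-independent, so this choice is without loss of generality.
1. L lies on line DH with DL:LH = 1:5 ⇒ L = (1/6, 0)
2. Q lies on line HG with HQ:QG = 4:3 ⇒ Q = (3/7, 4/7)
3. W is where the line through H parallel to LG meets line DG ⇒ W = (0, 6)
through Q parallel to WL: direction (1/6, -6); meets WG at F = (0, 16)
F = W + t·(G−W) with t = -2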